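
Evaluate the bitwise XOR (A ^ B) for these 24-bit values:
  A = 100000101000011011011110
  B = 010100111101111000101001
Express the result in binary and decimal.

Apply ^ to each column (1 where bits differ):
  100000101000011011011110
^ 010100111101111000101001
--------------------------
  110100010101100011110111

Answer: 110100010101100011110111 (13719799)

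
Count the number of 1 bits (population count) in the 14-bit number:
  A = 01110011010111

01110011010111
1-bits at positions (from bit 0 = LSB): 0, 1, 2, 4, 6, 7, 10, 11, 12
Count = 9

Answer: 9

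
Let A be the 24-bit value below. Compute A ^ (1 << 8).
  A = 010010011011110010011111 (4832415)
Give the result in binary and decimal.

Mask = 1 << 8 = 000000000000000100000000
Bit 8 of A is 0; XOR with the mask flips it to 1.
  010010011011110010011111
^ 000000000000000100000000
--------------------------
  010010011011110110011111

Answer: 010010011011110110011111 (4832671)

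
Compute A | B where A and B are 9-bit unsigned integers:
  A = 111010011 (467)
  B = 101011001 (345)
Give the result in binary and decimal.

Apply | to each column (1 where either bit is 1):
  111010011
| 101011001
-----------
  111011011

Answer: 111011011 (475)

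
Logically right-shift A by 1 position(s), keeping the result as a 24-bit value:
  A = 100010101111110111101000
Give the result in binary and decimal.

Logical shift right by 1: drop the bottom 1 bit(s), prepend 1 zero(s) on the left.
  100010101111110111101000  ->  keep [10001010111111011110100], discard [0], prepend 0
= 010001010111111011110100

Answer: 010001010111111011110100 (4554484)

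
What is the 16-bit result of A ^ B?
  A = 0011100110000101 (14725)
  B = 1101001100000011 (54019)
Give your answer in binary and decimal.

Apply ^ to each column (1 where bits differ):
  0011100110000101
^ 1101001100000011
------------------
  1110101010000110

Answer: 1110101010000110 (60038)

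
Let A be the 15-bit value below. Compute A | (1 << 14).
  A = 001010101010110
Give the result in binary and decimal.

Mask = 1 << 14 = 100000000000000
Bit 14 of A is 0, so OR-ing with the mask flips it to 1.
  001010101010110
| 100000000000000
-----------------
  101010101010110

Answer: 101010101010110 (21846)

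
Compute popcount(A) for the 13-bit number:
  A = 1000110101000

1000110101000
1-bits at positions (from bit 0 = LSB): 3, 5, 7, 8, 12
Count = 5

Answer: 5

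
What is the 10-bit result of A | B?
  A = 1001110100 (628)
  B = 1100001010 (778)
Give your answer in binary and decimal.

Apply | to each column (1 where either bit is 1):
  1001110100
| 1100001010
------------
  1101111110

Answer: 1101111110 (894)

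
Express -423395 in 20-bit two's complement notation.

1. Binary of +423395:  01100111010111100011
2. Invert bits:     10011000101000011100
3. Add 1:           10011000101000011101

Answer: 10011000101000011101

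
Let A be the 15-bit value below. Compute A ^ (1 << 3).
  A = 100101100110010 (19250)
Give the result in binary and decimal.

Mask = 1 << 3 = 000000000001000
Bit 3 of A is 0; XOR with the mask flips it to 1.
  100101100110010
^ 000000000001000
-----------------
  100101100111010

Answer: 100101100111010 (19258)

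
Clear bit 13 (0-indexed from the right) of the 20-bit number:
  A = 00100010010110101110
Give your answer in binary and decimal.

Mask = ~(1 << 13) = 11111101111111111111
Bit 13 of A is 1, so AND-ing with the mask clears it to 0.
  00100010010110101110
& 11111101111111111111
----------------------
  00100000010110101110

Answer: 00100000010110101110 (132526)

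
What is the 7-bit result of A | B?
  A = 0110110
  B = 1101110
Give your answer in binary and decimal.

Apply | to each column (1 where either bit is 1):
  0110110
| 1101110
---------
  1111110

Answer: 1111110 (126)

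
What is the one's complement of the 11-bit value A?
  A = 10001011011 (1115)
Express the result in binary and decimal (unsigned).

Flip each bit (0->1, 1->0):
  10001011011
  01110100100

Answer: 01110100100 (932)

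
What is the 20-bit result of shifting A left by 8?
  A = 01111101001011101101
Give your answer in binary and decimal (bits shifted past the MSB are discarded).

Shift left by 8: drop the top 8 bit(s), append 8 zero(s) on the right.
  01111101001011101101  ->  discard [01111101], keep [001011101101], append 00000000
= 00101110110100000000

Answer: 00101110110100000000 (191744)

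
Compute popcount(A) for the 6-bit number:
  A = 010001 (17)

010001
1-bits at positions (from bit 0 = LSB): 0, 4
Count = 2

Answer: 2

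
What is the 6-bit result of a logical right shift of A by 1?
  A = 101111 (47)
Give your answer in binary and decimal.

Logical shift right by 1: drop the bottom 1 bit(s), prepend 1 zero(s) on the left.
  101111  ->  keep [10111], discard [1], prepend 0
= 010111

Answer: 010111 (23)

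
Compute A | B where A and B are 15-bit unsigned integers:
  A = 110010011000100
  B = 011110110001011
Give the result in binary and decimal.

Apply | to each column (1 where either bit is 1):
  110010011000100
| 011110110001011
-----------------
  111110111001111

Answer: 111110111001111 (32207)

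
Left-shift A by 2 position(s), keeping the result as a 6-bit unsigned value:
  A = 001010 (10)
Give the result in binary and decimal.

Shift left by 2: drop the top 2 bit(s), append 2 zero(s) on the right.
  001010  ->  discard [00], keep [1010], append 00
= 101000

Answer: 101000 (40)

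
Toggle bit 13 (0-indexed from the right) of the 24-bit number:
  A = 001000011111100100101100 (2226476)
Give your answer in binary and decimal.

Mask = 1 << 13 = 000000000010000000000000
Bit 13 of A is 1; XOR with the mask flips it to 0.
  001000011111100100101100
^ 000000000010000000000000
--------------------------
  001000011101100100101100

Answer: 001000011101100100101100 (2218284)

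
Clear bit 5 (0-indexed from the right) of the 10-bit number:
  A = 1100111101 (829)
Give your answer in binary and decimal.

Mask = ~(1 << 5) = 1111011111
Bit 5 of A is 1, so AND-ing with the mask clears it to 0.
  1100111101
& 1111011111
------------
  1100011101

Answer: 1100011101 (797)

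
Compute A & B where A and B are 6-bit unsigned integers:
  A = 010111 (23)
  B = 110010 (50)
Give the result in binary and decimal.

Apply & to each column (1 only where both bits are 1):
  010111
& 110010
--------
  010010

Answer: 010010 (18)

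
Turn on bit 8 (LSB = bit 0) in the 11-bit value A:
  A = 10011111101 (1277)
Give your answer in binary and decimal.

Mask = 1 << 8 = 00100000000
Bit 8 of A is 0, so OR-ing with the mask flips it to 1.
  10011111101
| 00100000000
-------------
  10111111101

Answer: 10111111101 (1533)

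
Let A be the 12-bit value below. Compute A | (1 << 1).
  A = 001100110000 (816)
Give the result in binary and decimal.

Mask = 1 << 1 = 000000000010
Bit 1 of A is 0, so OR-ing with the mask flips it to 1.
  001100110000
| 000000000010
--------------
  001100110010

Answer: 001100110010 (818)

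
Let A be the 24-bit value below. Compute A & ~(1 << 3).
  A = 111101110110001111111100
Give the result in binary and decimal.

Mask = ~(1 << 3) = 111111111111111111110111
Bit 3 of A is 1, so AND-ing with the mask clears it to 0.
  111101110110001111111100
& 111111111111111111110111
--------------------------
  111101110110001111110100

Answer: 111101110110001111110100 (16212980)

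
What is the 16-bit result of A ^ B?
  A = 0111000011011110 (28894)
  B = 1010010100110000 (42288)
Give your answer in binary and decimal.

Apply ^ to each column (1 where bits differ):
  0111000011011110
^ 1010010100110000
------------------
  1101010111101110

Answer: 1101010111101110 (54766)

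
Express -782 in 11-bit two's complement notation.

1. Binary of +782:  01100001110
2. Invert bits:     10011110001
3. Add 1:           10011110010

Answer: 10011110010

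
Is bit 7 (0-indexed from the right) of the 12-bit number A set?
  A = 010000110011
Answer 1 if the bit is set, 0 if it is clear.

Bit 7 is the 8th from the right.
  010000110011
      ^
That bit is 0.

Answer: 0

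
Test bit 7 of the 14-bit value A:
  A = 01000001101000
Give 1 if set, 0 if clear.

Bit 7 is the 8th from the right.
  01000001101000
        ^
That bit is 0.

Answer: 0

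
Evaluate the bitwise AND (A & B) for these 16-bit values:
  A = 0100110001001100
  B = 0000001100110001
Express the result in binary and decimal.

Apply & to each column (1 only where both bits are 1):
  0100110001001100
& 0000001100110001
------------------
  0000000000000000

Answer: 0000000000000000 (0)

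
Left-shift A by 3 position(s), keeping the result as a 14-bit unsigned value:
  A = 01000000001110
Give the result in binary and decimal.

Shift left by 3: drop the top 3 bit(s), append 3 zero(s) on the right.
  01000000001110  ->  discard [010], keep [00000001110], append 000
= 00000001110000

Answer: 00000001110000 (112)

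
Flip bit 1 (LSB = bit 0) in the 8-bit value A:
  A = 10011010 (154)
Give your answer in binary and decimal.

Mask = 1 << 1 = 00000010
Bit 1 of A is 1; XOR with the mask flips it to 0.
  10011010
^ 00000010
----------
  10011000

Answer: 10011000 (152)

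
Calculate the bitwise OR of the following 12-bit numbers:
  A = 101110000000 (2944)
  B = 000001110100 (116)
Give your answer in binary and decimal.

Apply | to each column (1 where either bit is 1):
  101110000000
| 000001110100
--------------
  101111110100

Answer: 101111110100 (3060)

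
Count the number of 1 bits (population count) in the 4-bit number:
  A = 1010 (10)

1010
1-bits at positions (from bit 0 = LSB): 1, 3
Count = 2

Answer: 2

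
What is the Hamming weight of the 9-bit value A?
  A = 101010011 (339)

101010011
1-bits at positions (from bit 0 = LSB): 0, 1, 4, 6, 8
Count = 5

Answer: 5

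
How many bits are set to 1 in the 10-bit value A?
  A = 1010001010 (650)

1010001010
1-bits at positions (from bit 0 = LSB): 1, 3, 7, 9
Count = 4

Answer: 4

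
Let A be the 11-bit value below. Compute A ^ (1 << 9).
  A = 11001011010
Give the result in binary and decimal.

Mask = 1 << 9 = 01000000000
Bit 9 of A is 1; XOR with the mask flips it to 0.
  11001011010
^ 01000000000
-------------
  10001011010

Answer: 10001011010 (1114)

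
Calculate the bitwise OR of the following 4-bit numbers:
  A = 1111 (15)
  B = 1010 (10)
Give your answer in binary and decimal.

Apply | to each column (1 where either bit is 1):
  1111
| 1010
------
  1111

Answer: 1111 (15)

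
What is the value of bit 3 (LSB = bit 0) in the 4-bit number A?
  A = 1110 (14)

Bit 3 is the 4th from the right.
  1110
  ^
That bit is 1.

Answer: 1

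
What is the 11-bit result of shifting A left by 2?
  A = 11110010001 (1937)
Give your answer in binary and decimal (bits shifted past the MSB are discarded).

Shift left by 2: drop the top 2 bit(s), append 2 zero(s) on the right.
  11110010001  ->  discard [11], keep [110010001], append 00
= 11001000100

Answer: 11001000100 (1604)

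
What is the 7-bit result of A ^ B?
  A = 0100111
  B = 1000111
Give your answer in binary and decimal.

Apply ^ to each column (1 where bits differ):
  0100111
^ 1000111
---------
  1100000

Answer: 1100000 (96)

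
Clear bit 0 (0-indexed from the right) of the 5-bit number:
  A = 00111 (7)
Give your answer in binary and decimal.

Mask = ~(1 << 0) = 11110
Bit 0 of A is 1, so AND-ing with the mask clears it to 0.
  00111
& 11110
-------
  00110

Answer: 00110 (6)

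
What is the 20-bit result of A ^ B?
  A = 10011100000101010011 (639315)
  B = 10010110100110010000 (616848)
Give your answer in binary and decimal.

Apply ^ to each column (1 where bits differ):
  10011100000101010011
^ 10010110100110010000
----------------------
  00001010100011000011

Answer: 00001010100011000011 (43203)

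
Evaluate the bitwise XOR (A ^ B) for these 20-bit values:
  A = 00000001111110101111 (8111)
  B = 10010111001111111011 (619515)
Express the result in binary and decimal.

Apply ^ to each column (1 where bits differ):
  00000001111110101111
^ 10010111001111111011
----------------------
  10010110110001010100

Answer: 10010110110001010100 (617556)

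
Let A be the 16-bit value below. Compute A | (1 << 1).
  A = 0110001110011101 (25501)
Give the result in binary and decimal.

Mask = 1 << 1 = 0000000000000010
Bit 1 of A is 0, so OR-ing with the mask flips it to 1.
  0110001110011101
| 0000000000000010
------------------
  0110001110011111

Answer: 0110001110011111 (25503)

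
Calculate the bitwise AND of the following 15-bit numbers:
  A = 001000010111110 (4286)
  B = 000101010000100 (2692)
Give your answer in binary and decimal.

Apply & to each column (1 only where both bits are 1):
  001000010111110
& 000101010000100
-----------------
  000000010000100

Answer: 000000010000100 (132)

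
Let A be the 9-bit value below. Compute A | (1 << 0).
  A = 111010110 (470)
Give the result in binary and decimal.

Mask = 1 << 0 = 000000001
Bit 0 of A is 0, so OR-ing with the mask flips it to 1.
  111010110
| 000000001
-----------
  111010111

Answer: 111010111 (471)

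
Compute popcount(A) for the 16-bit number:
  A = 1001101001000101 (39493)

1001101001000101
1-bits at positions (from bit 0 = LSB): 0, 2, 6, 9, 11, 12, 15
Count = 7

Answer: 7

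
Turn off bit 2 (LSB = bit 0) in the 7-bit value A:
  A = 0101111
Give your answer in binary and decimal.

Mask = ~(1 << 2) = 1111011
Bit 2 of A is 1, so AND-ing with the mask clears it to 0.
  0101111
& 1111011
---------
  0101011

Answer: 0101011 (43)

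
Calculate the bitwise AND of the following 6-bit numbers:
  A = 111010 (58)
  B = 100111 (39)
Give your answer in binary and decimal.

Apply & to each column (1 only where both bits are 1):
  111010
& 100111
--------
  100010

Answer: 100010 (34)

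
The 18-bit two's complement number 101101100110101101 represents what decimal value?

MSB is 1, so the value is negative. Find the magnitude:
1. Invert bits:  010010011001010010
2. Add 1:        010010011001010011  = 75347
3. Apply sign:   -75347

Answer: -75347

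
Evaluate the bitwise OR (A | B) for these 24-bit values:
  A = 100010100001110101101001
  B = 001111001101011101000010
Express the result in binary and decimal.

Apply | to each column (1 where either bit is 1):
  100010100001110101101001
| 001111001101011101000010
--------------------------
  101111101101111101101011

Answer: 101111101101111101101011 (12509035)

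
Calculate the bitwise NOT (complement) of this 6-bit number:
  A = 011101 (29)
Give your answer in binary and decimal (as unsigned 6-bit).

Flip each bit (0->1, 1->0):
  011101
  100010

Answer: 100010 (34)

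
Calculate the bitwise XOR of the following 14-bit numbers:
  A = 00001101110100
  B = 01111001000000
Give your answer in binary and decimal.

Apply ^ to each column (1 where bits differ):
  00001101110100
^ 01111001000000
----------------
  01110100110100

Answer: 01110100110100 (7476)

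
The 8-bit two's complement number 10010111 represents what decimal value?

MSB is 1, so the value is negative. Find the magnitude:
1. Invert bits:  01101000
2. Add 1:        01101001  = 105
3. Apply sign:   -105

Answer: -105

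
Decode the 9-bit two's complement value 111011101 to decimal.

MSB is 1, so the value is negative. Find the magnitude:
1. Invert bits:  000100010
2. Add 1:        000100011  = 35
3. Apply sign:   -35

Answer: -35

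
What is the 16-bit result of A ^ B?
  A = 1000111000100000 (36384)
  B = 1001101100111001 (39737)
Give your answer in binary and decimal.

Apply ^ to each column (1 where bits differ):
  1000111000100000
^ 1001101100111001
------------------
  0001010100011001

Answer: 0001010100011001 (5401)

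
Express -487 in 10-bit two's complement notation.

1. Binary of +487:  0111100111
2. Invert bits:     1000011000
3. Add 1:           1000011001

Answer: 1000011001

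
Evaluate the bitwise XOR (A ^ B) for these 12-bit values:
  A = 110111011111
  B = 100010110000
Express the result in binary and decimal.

Apply ^ to each column (1 where bits differ):
  110111011111
^ 100010110000
--------------
  010101101111

Answer: 010101101111 (1391)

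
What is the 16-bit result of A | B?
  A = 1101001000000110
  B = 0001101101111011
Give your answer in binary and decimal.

Apply | to each column (1 where either bit is 1):
  1101001000000110
| 0001101101111011
------------------
  1101101101111111

Answer: 1101101101111111 (56191)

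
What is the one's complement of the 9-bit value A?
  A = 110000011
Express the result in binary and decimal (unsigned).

Flip each bit (0->1, 1->0):
  110000011
  001111100

Answer: 001111100 (124)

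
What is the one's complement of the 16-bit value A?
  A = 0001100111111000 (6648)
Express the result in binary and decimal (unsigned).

Flip each bit (0->1, 1->0):
  0001100111111000
  1110011000000111

Answer: 1110011000000111 (58887)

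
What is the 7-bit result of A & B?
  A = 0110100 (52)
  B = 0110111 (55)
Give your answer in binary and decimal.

Apply & to each column (1 only where both bits are 1):
  0110100
& 0110111
---------
  0110100

Answer: 0110100 (52)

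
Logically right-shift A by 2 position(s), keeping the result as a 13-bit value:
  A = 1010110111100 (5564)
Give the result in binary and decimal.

Logical shift right by 2: drop the bottom 2 bit(s), prepend 2 zero(s) on the left.
  1010110111100  ->  keep [10101101111], discard [00], prepend 00
= 0010101101111

Answer: 0010101101111 (1391)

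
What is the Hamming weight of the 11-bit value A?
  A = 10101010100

10101010100
1-bits at positions (from bit 0 = LSB): 2, 4, 6, 8, 10
Count = 5

Answer: 5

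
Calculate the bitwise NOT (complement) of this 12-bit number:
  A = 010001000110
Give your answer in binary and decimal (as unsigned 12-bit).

Flip each bit (0->1, 1->0):
  010001000110
  101110111001

Answer: 101110111001 (3001)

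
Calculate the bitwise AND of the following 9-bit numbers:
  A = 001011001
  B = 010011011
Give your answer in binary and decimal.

Apply & to each column (1 only where both bits are 1):
  001011001
& 010011011
-----------
  000011001

Answer: 000011001 (25)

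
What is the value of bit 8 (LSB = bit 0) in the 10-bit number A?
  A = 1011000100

Bit 8 is the 9th from the right.
  1011000100
   ^
That bit is 0.

Answer: 0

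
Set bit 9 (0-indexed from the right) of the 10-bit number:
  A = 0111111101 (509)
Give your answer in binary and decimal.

Mask = 1 << 9 = 1000000000
Bit 9 of A is 0, so OR-ing with the mask flips it to 1.
  0111111101
| 1000000000
------------
  1111111101

Answer: 1111111101 (1021)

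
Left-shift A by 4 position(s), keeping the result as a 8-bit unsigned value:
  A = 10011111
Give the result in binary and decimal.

Shift left by 4: drop the top 4 bit(s), append 4 zero(s) on the right.
  10011111  ->  discard [1001], keep [1111], append 0000
= 11110000

Answer: 11110000 (240)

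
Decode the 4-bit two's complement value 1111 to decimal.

MSB is 1, so the value is negative. Find the magnitude:
1. Invert bits:  0000
2. Add 1:        0001  = 1
3. Apply sign:   -1

Answer: -1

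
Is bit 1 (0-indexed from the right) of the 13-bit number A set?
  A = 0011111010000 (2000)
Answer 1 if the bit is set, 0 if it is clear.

Bit 1 is the 2nd from the right.
  0011111010000
             ^
That bit is 0.

Answer: 0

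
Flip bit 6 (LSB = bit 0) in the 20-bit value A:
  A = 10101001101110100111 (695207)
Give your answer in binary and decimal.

Mask = 1 << 6 = 00000000000001000000
Bit 6 of A is 0; XOR with the mask flips it to 1.
  10101001101110100111
^ 00000000000001000000
----------------------
  10101001101111100111

Answer: 10101001101111100111 (695271)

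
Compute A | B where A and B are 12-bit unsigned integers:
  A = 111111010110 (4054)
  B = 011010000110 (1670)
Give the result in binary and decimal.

Apply | to each column (1 where either bit is 1):
  111111010110
| 011010000110
--------------
  111111010110

Answer: 111111010110 (4054)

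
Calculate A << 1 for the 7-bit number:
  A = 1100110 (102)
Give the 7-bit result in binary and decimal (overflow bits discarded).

Shift left by 1: drop the top 1 bit(s), append 1 zero(s) on the right.
  1100110  ->  discard [1], keep [100110], append 0
= 1001100

Answer: 1001100 (76)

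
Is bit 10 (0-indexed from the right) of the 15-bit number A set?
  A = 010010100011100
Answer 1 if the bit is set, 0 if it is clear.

Bit 10 is the 11th from the right.
  010010100011100
      ^
That bit is 1.

Answer: 1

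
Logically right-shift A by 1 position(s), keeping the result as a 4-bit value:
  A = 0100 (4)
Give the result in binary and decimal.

Logical shift right by 1: drop the bottom 1 bit(s), prepend 1 zero(s) on the left.
  0100  ->  keep [010], discard [0], prepend 0
= 0010

Answer: 0010 (2)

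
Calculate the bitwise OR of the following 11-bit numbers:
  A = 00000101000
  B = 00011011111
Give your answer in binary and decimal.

Apply | to each column (1 where either bit is 1):
  00000101000
| 00011011111
-------------
  00011111111

Answer: 00011111111 (255)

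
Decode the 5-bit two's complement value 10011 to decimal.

MSB is 1, so the value is negative. Find the magnitude:
1. Invert bits:  01100
2. Add 1:        01101  = 13
3. Apply sign:   -13

Answer: -13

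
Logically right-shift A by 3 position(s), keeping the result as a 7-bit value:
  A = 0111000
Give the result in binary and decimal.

Logical shift right by 3: drop the bottom 3 bit(s), prepend 3 zero(s) on the left.
  0111000  ->  keep [0111], discard [000], prepend 000
= 0000111

Answer: 0000111 (7)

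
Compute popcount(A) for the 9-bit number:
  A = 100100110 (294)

100100110
1-bits at positions (from bit 0 = LSB): 1, 2, 5, 8
Count = 4

Answer: 4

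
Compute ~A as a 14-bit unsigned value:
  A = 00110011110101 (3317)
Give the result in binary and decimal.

Flip each bit (0->1, 1->0):
  00110011110101
  11001100001010

Answer: 11001100001010 (13066)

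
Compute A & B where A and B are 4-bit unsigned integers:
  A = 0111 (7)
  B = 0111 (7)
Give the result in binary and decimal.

Apply & to each column (1 only where both bits are 1):
  0111
& 0111
------
  0111

Answer: 0111 (7)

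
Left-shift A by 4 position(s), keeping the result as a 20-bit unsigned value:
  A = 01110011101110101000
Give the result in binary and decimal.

Shift left by 4: drop the top 4 bit(s), append 4 zero(s) on the right.
  01110011101110101000  ->  discard [0111], keep [0011101110101000], append 0000
= 00111011101010000000

Answer: 00111011101010000000 (244352)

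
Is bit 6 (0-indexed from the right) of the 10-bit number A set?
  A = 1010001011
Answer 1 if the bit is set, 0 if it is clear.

Bit 6 is the 7th from the right.
  1010001011
     ^
That bit is 0.

Answer: 0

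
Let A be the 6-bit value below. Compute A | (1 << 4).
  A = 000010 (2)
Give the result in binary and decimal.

Mask = 1 << 4 = 010000
Bit 4 of A is 0, so OR-ing with the mask flips it to 1.
  000010
| 010000
--------
  010010

Answer: 010010 (18)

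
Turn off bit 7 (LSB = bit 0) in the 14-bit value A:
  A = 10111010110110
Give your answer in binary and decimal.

Mask = ~(1 << 7) = 11111101111111
Bit 7 of A is 1, so AND-ing with the mask clears it to 0.
  10111010110110
& 11111101111111
----------------
  10111000110110

Answer: 10111000110110 (11830)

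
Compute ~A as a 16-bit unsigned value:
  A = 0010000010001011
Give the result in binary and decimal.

Flip each bit (0->1, 1->0):
  0010000010001011
  1101111101110100

Answer: 1101111101110100 (57204)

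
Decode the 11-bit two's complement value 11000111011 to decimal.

MSB is 1, so the value is negative. Find the magnitude:
1. Invert bits:  00111000100
2. Add 1:        00111000101  = 453
3. Apply sign:   -453

Answer: -453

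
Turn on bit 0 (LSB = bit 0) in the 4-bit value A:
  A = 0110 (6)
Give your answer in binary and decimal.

Mask = 1 << 0 = 0001
Bit 0 of A is 0, so OR-ing with the mask flips it to 1.
  0110
| 0001
------
  0111

Answer: 0111 (7)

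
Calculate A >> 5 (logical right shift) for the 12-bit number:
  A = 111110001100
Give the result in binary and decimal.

Logical shift right by 5: drop the bottom 5 bit(s), prepend 5 zero(s) on the left.
  111110001100  ->  keep [1111100], discard [01100], prepend 00000
= 000001111100

Answer: 000001111100 (124)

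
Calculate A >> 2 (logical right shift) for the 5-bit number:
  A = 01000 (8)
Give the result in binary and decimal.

Logical shift right by 2: drop the bottom 2 bit(s), prepend 2 zero(s) on the left.
  01000  ->  keep [010], discard [00], prepend 00
= 00010

Answer: 00010 (2)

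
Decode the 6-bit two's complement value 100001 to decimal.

MSB is 1, so the value is negative. Find the magnitude:
1. Invert bits:  011110
2. Add 1:        011111  = 31
3. Apply sign:   -31

Answer: -31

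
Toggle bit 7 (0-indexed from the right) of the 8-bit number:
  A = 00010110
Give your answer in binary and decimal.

Mask = 1 << 7 = 10000000
Bit 7 of A is 0; XOR with the mask flips it to 1.
  00010110
^ 10000000
----------
  10010110

Answer: 10010110 (150)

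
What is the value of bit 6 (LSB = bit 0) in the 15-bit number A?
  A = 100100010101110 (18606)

Bit 6 is the 7th from the right.
  100100010101110
          ^
That bit is 0.

Answer: 0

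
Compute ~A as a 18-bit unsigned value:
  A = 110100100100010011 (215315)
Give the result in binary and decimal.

Flip each bit (0->1, 1->0):
  110100100100010011
  001011011011101100

Answer: 001011011011101100 (46828)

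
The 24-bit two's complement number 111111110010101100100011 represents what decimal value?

MSB is 1, so the value is negative. Find the magnitude:
1. Invert bits:  000000001101010011011100
2. Add 1:        000000001101010011011101  = 54493
3. Apply sign:   -54493

Answer: -54493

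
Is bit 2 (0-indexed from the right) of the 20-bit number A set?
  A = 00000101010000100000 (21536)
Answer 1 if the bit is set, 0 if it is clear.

Bit 2 is the 3rd from the right.
  00000101010000100000
                   ^
That bit is 0.

Answer: 0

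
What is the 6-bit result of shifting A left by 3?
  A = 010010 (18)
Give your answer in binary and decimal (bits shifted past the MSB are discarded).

Shift left by 3: drop the top 3 bit(s), append 3 zero(s) on the right.
  010010  ->  discard [010], keep [010], append 000
= 010000

Answer: 010000 (16)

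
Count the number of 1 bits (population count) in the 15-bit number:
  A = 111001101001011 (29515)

111001101001011
1-bits at positions (from bit 0 = LSB): 0, 1, 3, 6, 8, 9, 12, 13, 14
Count = 9

Answer: 9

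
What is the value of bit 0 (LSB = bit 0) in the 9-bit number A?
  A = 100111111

Bit 0 is the 1st from the right.
  100111111
          ^
That bit is 1.

Answer: 1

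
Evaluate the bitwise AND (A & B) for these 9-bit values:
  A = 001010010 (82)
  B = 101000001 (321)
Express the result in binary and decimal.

Apply & to each column (1 only where both bits are 1):
  001010010
& 101000001
-----------
  001000000

Answer: 001000000 (64)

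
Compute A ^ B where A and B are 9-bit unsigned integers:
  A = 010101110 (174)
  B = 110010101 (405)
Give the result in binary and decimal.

Apply ^ to each column (1 where bits differ):
  010101110
^ 110010101
-----------
  100111011

Answer: 100111011 (315)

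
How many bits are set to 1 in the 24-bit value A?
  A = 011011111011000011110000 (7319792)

011011111011000011110000
1-bits at positions (from bit 0 = LSB): 4, 5, 6, 7, 12, 13, 15, 16, 17, 18, 19, 21, 22
Count = 13

Answer: 13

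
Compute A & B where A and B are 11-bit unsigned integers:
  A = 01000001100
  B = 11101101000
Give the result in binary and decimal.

Apply & to each column (1 only where both bits are 1):
  01000001100
& 11101101000
-------------
  01000001000

Answer: 01000001000 (520)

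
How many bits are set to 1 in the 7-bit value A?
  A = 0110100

0110100
1-bits at positions (from bit 0 = LSB): 2, 4, 5
Count = 3

Answer: 3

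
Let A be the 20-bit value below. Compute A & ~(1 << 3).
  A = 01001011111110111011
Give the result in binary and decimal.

Mask = ~(1 << 3) = 11111111111111110111
Bit 3 of A is 1, so AND-ing with the mask clears it to 0.
  01001011111110111011
& 11111111111111110111
----------------------
  01001011111110110011

Answer: 01001011111110110011 (311219)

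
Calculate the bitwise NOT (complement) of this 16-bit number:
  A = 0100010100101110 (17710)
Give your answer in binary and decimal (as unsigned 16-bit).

Flip each bit (0->1, 1->0):
  0100010100101110
  1011101011010001

Answer: 1011101011010001 (47825)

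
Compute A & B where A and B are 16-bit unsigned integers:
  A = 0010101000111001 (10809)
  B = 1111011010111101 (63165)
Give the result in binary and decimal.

Apply & to each column (1 only where both bits are 1):
  0010101000111001
& 1111011010111101
------------------
  0010001000111001

Answer: 0010001000111001 (8761)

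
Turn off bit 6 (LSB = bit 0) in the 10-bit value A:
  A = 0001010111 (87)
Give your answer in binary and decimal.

Mask = ~(1 << 6) = 1110111111
Bit 6 of A is 1, so AND-ing with the mask clears it to 0.
  0001010111
& 1110111111
------------
  0000010111

Answer: 0000010111 (23)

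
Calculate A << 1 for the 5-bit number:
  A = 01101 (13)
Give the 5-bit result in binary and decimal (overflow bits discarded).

Shift left by 1: drop the top 1 bit(s), append 1 zero(s) on the right.
  01101  ->  discard [0], keep [1101], append 0
= 11010

Answer: 11010 (26)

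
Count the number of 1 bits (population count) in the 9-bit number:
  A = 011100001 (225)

011100001
1-bits at positions (from bit 0 = LSB): 0, 5, 6, 7
Count = 4

Answer: 4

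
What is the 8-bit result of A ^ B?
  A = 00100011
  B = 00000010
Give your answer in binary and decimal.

Apply ^ to each column (1 where bits differ):
  00100011
^ 00000010
----------
  00100001

Answer: 00100001 (33)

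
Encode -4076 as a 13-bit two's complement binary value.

1. Binary of +4076:  0111111101100
2. Invert bits:     1000000010011
3. Add 1:           1000000010100

Answer: 1000000010100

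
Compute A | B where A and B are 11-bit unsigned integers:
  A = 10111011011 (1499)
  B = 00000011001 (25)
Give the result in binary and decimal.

Apply | to each column (1 where either bit is 1):
  10111011011
| 00000011001
-------------
  10111011011

Answer: 10111011011 (1499)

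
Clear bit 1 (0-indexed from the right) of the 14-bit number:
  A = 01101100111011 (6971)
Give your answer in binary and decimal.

Mask = ~(1 << 1) = 11111111111101
Bit 1 of A is 1, so AND-ing with the mask clears it to 0.
  01101100111011
& 11111111111101
----------------
  01101100111001

Answer: 01101100111001 (6969)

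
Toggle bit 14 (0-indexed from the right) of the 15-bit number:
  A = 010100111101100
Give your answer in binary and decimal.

Mask = 1 << 14 = 100000000000000
Bit 14 of A is 0; XOR with the mask flips it to 1.
  010100111101100
^ 100000000000000
-----------------
  110100111101100

Answer: 110100111101100 (27116)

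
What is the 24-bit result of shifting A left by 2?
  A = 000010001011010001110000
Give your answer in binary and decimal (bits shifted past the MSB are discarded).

Shift left by 2: drop the top 2 bit(s), append 2 zero(s) on the right.
  000010001011010001110000  ->  discard [00], keep [0010001011010001110000], append 00
= 001000101101000111000000

Answer: 001000101101000111000000 (2281920)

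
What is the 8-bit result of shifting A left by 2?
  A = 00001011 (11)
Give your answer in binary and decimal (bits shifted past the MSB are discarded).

Shift left by 2: drop the top 2 bit(s), append 2 zero(s) on the right.
  00001011  ->  discard [00], keep [001011], append 00
= 00101100

Answer: 00101100 (44)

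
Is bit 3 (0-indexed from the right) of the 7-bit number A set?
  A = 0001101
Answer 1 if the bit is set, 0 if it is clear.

Bit 3 is the 4th from the right.
  0001101
     ^
That bit is 1.

Answer: 1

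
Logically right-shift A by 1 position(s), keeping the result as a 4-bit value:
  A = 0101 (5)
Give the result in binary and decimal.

Logical shift right by 1: drop the bottom 1 bit(s), prepend 1 zero(s) on the left.
  0101  ->  keep [010], discard [1], prepend 0
= 0010

Answer: 0010 (2)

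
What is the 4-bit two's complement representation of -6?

1. Binary of +6:  0110
2. Invert bits:     1001
3. Add 1:           1010

Answer: 1010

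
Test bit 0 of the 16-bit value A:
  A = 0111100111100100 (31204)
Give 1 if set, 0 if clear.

Bit 0 is the 1st from the right.
  0111100111100100
                 ^
That bit is 0.

Answer: 0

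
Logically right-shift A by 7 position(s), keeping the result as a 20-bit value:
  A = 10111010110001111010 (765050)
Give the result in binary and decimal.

Logical shift right by 7: drop the bottom 7 bit(s), prepend 7 zero(s) on the left.
  10111010110001111010  ->  keep [1011101011000], discard [1111010], prepend 0000000
= 00000001011101011000

Answer: 00000001011101011000 (5976)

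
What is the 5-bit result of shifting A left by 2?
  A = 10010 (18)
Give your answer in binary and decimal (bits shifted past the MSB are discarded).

Shift left by 2: drop the top 2 bit(s), append 2 zero(s) on the right.
  10010  ->  discard [10], keep [010], append 00
= 01000

Answer: 01000 (8)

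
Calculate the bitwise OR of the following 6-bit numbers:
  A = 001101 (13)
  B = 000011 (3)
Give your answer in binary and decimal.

Apply | to each column (1 where either bit is 1):
  001101
| 000011
--------
  001111

Answer: 001111 (15)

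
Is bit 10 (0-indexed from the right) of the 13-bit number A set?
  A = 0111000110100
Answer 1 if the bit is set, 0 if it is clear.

Bit 10 is the 11th from the right.
  0111000110100
    ^
That bit is 1.

Answer: 1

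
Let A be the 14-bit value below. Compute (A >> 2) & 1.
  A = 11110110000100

Bit 2 is the 3rd from the right.
  11110110000100
             ^
That bit is 1.

Answer: 1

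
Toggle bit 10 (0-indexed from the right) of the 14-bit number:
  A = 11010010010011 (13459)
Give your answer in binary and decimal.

Mask = 1 << 10 = 00010000000000
Bit 10 of A is 1; XOR with the mask flips it to 0.
  11010010010011
^ 00010000000000
----------------
  11000010010011

Answer: 11000010010011 (12435)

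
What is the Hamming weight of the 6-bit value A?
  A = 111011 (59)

111011
1-bits at positions (from bit 0 = LSB): 0, 1, 3, 4, 5
Count = 5

Answer: 5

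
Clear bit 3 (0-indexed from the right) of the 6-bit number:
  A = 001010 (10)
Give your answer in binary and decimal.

Mask = ~(1 << 3) = 110111
Bit 3 of A is 1, so AND-ing with the mask clears it to 0.
  001010
& 110111
--------
  000010

Answer: 000010 (2)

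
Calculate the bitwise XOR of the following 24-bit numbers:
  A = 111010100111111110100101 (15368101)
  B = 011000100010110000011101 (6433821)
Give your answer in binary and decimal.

Apply ^ to each column (1 where bits differ):
  111010100111111110100101
^ 011000100010110000011101
--------------------------
  100010000101001110111000

Answer: 100010000101001110111000 (8934328)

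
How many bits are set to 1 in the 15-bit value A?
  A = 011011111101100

011011111101100
1-bits at positions (from bit 0 = LSB): 2, 3, 5, 6, 7, 8, 9, 10, 12, 13
Count = 10

Answer: 10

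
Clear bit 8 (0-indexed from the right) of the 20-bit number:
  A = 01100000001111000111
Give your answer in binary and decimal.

Mask = ~(1 << 8) = 11111111111011111111
Bit 8 of A is 1, so AND-ing with the mask clears it to 0.
  01100000001111000111
& 11111111111011111111
----------------------
  01100000001011000111

Answer: 01100000001011000111 (393927)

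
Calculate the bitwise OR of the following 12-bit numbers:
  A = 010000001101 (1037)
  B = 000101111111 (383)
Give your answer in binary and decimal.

Apply | to each column (1 where either bit is 1):
  010000001101
| 000101111111
--------------
  010101111111

Answer: 010101111111 (1407)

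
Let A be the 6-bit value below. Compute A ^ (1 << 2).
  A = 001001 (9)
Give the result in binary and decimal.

Mask = 1 << 2 = 000100
Bit 2 of A is 0; XOR with the mask flips it to 1.
  001001
^ 000100
--------
  001101

Answer: 001101 (13)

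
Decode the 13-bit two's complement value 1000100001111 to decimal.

MSB is 1, so the value is negative. Find the magnitude:
1. Invert bits:  0111011110000
2. Add 1:        0111011110001  = 3825
3. Apply sign:   -3825

Answer: -3825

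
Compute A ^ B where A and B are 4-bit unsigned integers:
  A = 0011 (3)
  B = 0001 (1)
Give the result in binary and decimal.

Apply ^ to each column (1 where bits differ):
  0011
^ 0001
------
  0010

Answer: 0010 (2)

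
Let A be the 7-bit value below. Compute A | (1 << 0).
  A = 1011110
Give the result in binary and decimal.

Mask = 1 << 0 = 0000001
Bit 0 of A is 0, so OR-ing with the mask flips it to 1.
  1011110
| 0000001
---------
  1011111

Answer: 1011111 (95)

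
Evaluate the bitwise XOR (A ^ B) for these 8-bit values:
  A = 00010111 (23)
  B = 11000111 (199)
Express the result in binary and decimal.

Apply ^ to each column (1 where bits differ):
  00010111
^ 11000111
----------
  11010000

Answer: 11010000 (208)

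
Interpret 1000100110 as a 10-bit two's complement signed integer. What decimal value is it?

MSB is 1, so the value is negative. Find the magnitude:
1. Invert bits:  0111011001
2. Add 1:        0111011010  = 474
3. Apply sign:   -474

Answer: -474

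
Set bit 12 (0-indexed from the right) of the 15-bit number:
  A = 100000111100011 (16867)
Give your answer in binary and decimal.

Mask = 1 << 12 = 001000000000000
Bit 12 of A is 0, so OR-ing with the mask flips it to 1.
  100000111100011
| 001000000000000
-----------------
  101000111100011

Answer: 101000111100011 (20963)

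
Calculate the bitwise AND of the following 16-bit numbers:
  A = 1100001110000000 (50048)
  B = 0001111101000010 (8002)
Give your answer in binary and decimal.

Apply & to each column (1 only where both bits are 1):
  1100001110000000
& 0001111101000010
------------------
  0000001100000000

Answer: 0000001100000000 (768)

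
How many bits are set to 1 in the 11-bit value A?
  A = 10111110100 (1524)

10111110100
1-bits at positions (from bit 0 = LSB): 2, 4, 5, 6, 7, 8, 10
Count = 7

Answer: 7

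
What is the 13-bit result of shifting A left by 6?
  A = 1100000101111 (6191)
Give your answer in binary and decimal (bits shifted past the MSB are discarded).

Shift left by 6: drop the top 6 bit(s), append 6 zero(s) on the right.
  1100000101111  ->  discard [110000], keep [0101111], append 000000
= 0101111000000

Answer: 0101111000000 (3008)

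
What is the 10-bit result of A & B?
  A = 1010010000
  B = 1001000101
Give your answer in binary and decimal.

Apply & to each column (1 only where both bits are 1):
  1010010000
& 1001000101
------------
  1000000000

Answer: 1000000000 (512)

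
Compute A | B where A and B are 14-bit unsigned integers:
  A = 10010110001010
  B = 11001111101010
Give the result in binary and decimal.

Apply | to each column (1 where either bit is 1):
  10010110001010
| 11001111101010
----------------
  11011111101010

Answer: 11011111101010 (14314)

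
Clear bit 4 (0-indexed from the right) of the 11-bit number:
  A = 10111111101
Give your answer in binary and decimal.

Mask = ~(1 << 4) = 11111101111
Bit 4 of A is 1, so AND-ing with the mask clears it to 0.
  10111111101
& 11111101111
-------------
  10111101101

Answer: 10111101101 (1517)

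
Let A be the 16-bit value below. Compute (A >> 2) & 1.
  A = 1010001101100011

Bit 2 is the 3rd from the right.
  1010001101100011
               ^
That bit is 0.

Answer: 0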